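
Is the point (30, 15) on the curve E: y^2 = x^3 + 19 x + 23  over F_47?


Check whether y^2 = x^3 + 19 x + 23 (mod 47) for (x, y) = (30, 15).
LHS: y^2 = 15^2 mod 47 = 37
RHS: x^3 + 19 x + 23 = 30^3 + 19*30 + 23 mod 47 = 4
LHS != RHS

No, not on the curve


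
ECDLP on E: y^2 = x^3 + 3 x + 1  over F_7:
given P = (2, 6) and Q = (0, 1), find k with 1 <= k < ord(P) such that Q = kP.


Enumerate multiples of P until we hit Q = (0, 1):
  1P = (2, 6)
  2P = (5, 6)
  3P = (0, 1)
Match found at i = 3.

k = 3


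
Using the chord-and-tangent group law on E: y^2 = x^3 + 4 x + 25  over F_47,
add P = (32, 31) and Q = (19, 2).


P != Q, so use the chord formula.
s = (y2 - y1) / (x2 - x1) = (18) / (34) mod 47 = 42
x3 = s^2 - x1 - x2 mod 47 = 42^2 - 32 - 19 = 21
y3 = s (x1 - x3) - y1 mod 47 = 42 * (32 - 21) - 31 = 8

P + Q = (21, 8)


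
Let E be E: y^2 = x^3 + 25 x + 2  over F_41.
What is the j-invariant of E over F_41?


Delta = -16(4 a^3 + 27 b^2) mod 41 = 25
-1728 * (4 a)^3 = -1728 * (4*25)^3 mod 41 = 22
j = 22 * 25^(-1) mod 41 = 14

j = 14 (mod 41)


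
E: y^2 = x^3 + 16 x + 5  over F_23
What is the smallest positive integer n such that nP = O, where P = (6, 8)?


Compute successive multiples of P until we hit O:
  1P = (6, 8)
  2P = (15, 20)
  3P = (14, 12)
  4P = (9, 2)
  5P = (12, 4)
  6P = (8, 1)
  7P = (4, 8)
  8P = (13, 15)
  ... (continuing to 20P)
  20P = O

ord(P) = 20


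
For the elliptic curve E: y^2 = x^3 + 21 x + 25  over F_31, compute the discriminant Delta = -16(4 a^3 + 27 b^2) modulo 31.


4 a^3 + 27 b^2 = 4*21^3 + 27*25^2 = 37044 + 16875 = 53919
Delta = -16 * (53919) = -862704
Delta mod 31 = 26

Delta = 26 (mod 31)


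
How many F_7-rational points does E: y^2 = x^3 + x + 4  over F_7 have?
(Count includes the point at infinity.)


For each x in F_7, count y with y^2 = x^3 + 1 x + 4 mod 7:
  x = 0: RHS = 4, y in [2, 5]  -> 2 point(s)
  x = 2: RHS = 0, y in [0]  -> 1 point(s)
  x = 4: RHS = 2, y in [3, 4]  -> 2 point(s)
  x = 5: RHS = 1, y in [1, 6]  -> 2 point(s)
  x = 6: RHS = 2, y in [3, 4]  -> 2 point(s)
Affine points: 9. Add the point at infinity: total = 10.

#E(F_7) = 10


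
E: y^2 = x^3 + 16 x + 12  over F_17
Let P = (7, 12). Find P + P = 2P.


Doubling: s = (3 x1^2 + a) / (2 y1)
s = (3*7^2 + 16) / (2*12) mod 17 = 16
x3 = s^2 - 2 x1 mod 17 = 16^2 - 2*7 = 4
y3 = s (x1 - x3) - y1 mod 17 = 16 * (7 - 4) - 12 = 2

2P = (4, 2)


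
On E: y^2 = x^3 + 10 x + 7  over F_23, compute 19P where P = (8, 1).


k = 19 = 10011_2 (binary, LSB first: 11001)
Double-and-add from P = (8, 1):
  bit 0 = 1: acc = O + (8, 1) = (8, 1)
  bit 1 = 1: acc = (8, 1) + (19, 15) = (21, 18)
  bit 2 = 0: acc unchanged = (21, 18)
  bit 3 = 0: acc unchanged = (21, 18)
  bit 4 = 1: acc = (21, 18) + (1, 8) = (7, 12)

19P = (7, 12)


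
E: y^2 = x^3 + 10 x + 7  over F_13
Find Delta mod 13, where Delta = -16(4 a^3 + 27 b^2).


4 a^3 + 27 b^2 = 4*10^3 + 27*7^2 = 4000 + 1323 = 5323
Delta = -16 * (5323) = -85168
Delta mod 13 = 8

Delta = 8 (mod 13)


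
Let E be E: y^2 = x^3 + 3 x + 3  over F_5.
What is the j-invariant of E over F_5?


Delta = -16(4 a^3 + 27 b^2) mod 5 = 4
-1728 * (4 a)^3 = -1728 * (4*3)^3 mod 5 = 1
j = 1 * 4^(-1) mod 5 = 4

j = 4 (mod 5)


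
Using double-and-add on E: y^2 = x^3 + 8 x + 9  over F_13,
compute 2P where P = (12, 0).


k = 2 = 10_2 (binary, LSB first: 01)
Double-and-add from P = (12, 0):
  bit 0 = 0: acc unchanged = O
  bit 1 = 1: acc = O + O = O

2P = O


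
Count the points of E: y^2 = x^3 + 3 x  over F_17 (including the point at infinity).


For each x in F_17, count y with y^2 = x^3 + 3 x + 0 mod 17:
  x = 0: RHS = 0, y in [0]  -> 1 point(s)
  x = 1: RHS = 4, y in [2, 15]  -> 2 point(s)
  x = 3: RHS = 2, y in [6, 11]  -> 2 point(s)
  x = 4: RHS = 8, y in [5, 12]  -> 2 point(s)
  x = 5: RHS = 4, y in [2, 15]  -> 2 point(s)
  x = 6: RHS = 13, y in [8, 9]  -> 2 point(s)
  x = 8: RHS = 9, y in [3, 14]  -> 2 point(s)
  x = 9: RHS = 8, y in [5, 12]  -> 2 point(s)
  x = 11: RHS = 4, y in [2, 15]  -> 2 point(s)
  x = 12: RHS = 13, y in [8, 9]  -> 2 point(s)
  x = 13: RHS = 9, y in [3, 14]  -> 2 point(s)
  x = 14: RHS = 15, y in [7, 10]  -> 2 point(s)
  x = 16: RHS = 13, y in [8, 9]  -> 2 point(s)
Affine points: 25. Add the point at infinity: total = 26.

#E(F_17) = 26


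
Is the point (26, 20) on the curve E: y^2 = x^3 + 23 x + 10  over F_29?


Check whether y^2 = x^3 + 23 x + 10 (mod 29) for (x, y) = (26, 20).
LHS: y^2 = 20^2 mod 29 = 23
RHS: x^3 + 23 x + 10 = 26^3 + 23*26 + 10 mod 29 = 1
LHS != RHS

No, not on the curve


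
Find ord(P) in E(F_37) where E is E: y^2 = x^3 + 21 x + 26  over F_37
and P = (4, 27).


Compute successive multiples of P until we hit O:
  1P = (4, 27)
  2P = (36, 2)
  3P = (22, 31)
  4P = (1, 23)
  5P = (5, 21)
  6P = (27, 0)
  7P = (5, 16)
  8P = (1, 14)
  ... (continuing to 12P)
  12P = O

ord(P) = 12


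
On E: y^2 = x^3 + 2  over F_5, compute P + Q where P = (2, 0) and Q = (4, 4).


P != Q, so use the chord formula.
s = (y2 - y1) / (x2 - x1) = (4) / (2) mod 5 = 2
x3 = s^2 - x1 - x2 mod 5 = 2^2 - 2 - 4 = 3
y3 = s (x1 - x3) - y1 mod 5 = 2 * (2 - 3) - 0 = 3

P + Q = (3, 3)


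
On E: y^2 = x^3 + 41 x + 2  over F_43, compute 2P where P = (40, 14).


Doubling: s = (3 x1^2 + a) / (2 y1)
s = (3*40^2 + 41) / (2*14) mod 43 = 27
x3 = s^2 - 2 x1 mod 43 = 27^2 - 2*40 = 4
y3 = s (x1 - x3) - y1 mod 43 = 27 * (40 - 4) - 14 = 12

2P = (4, 12)


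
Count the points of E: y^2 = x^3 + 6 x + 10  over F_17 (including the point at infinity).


For each x in F_17, count y with y^2 = x^3 + 6 x + 10 mod 17:
  x = 1: RHS = 0, y in [0]  -> 1 point(s)
  x = 2: RHS = 13, y in [8, 9]  -> 2 point(s)
  x = 3: RHS = 4, y in [2, 15]  -> 2 point(s)
  x = 4: RHS = 13, y in [8, 9]  -> 2 point(s)
  x = 7: RHS = 4, y in [2, 15]  -> 2 point(s)
  x = 8: RHS = 9, y in [3, 14]  -> 2 point(s)
  x = 10: RHS = 16, y in [4, 13]  -> 2 point(s)
  x = 11: RHS = 13, y in [8, 9]  -> 2 point(s)
  x = 12: RHS = 8, y in [5, 12]  -> 2 point(s)
  x = 14: RHS = 16, y in [4, 13]  -> 2 point(s)
Affine points: 19. Add the point at infinity: total = 20.

#E(F_17) = 20


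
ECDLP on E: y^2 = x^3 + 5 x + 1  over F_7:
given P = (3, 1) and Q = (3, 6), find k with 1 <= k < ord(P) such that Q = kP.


Enumerate multiples of P until we hit Q = (3, 6):
  1P = (3, 1)
  2P = (5, 2)
  3P = (1, 0)
  4P = (5, 5)
  5P = (3, 6)
Match found at i = 5.

k = 5


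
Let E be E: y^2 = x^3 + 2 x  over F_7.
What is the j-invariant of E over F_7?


Delta = -16(4 a^3 + 27 b^2) mod 7 = 6
-1728 * (4 a)^3 = -1728 * (4*2)^3 mod 7 = 1
j = 1 * 6^(-1) mod 7 = 6

j = 6 (mod 7)


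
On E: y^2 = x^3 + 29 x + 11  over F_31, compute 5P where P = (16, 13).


k = 5 = 101_2 (binary, LSB first: 101)
Double-and-add from P = (16, 13):
  bit 0 = 1: acc = O + (16, 13) = (16, 13)
  bit 1 = 0: acc unchanged = (16, 13)
  bit 2 = 1: acc = (16, 13) + (5, 8) = (12, 17)

5P = (12, 17)


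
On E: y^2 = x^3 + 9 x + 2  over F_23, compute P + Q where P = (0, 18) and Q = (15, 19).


P != Q, so use the chord formula.
s = (y2 - y1) / (x2 - x1) = (1) / (15) mod 23 = 20
x3 = s^2 - x1 - x2 mod 23 = 20^2 - 0 - 15 = 17
y3 = s (x1 - x3) - y1 mod 23 = 20 * (0 - 17) - 18 = 10

P + Q = (17, 10)


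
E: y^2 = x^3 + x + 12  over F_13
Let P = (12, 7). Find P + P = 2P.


Doubling: s = (3 x1^2 + a) / (2 y1)
s = (3*12^2 + 1) / (2*7) mod 13 = 4
x3 = s^2 - 2 x1 mod 13 = 4^2 - 2*12 = 5
y3 = s (x1 - x3) - y1 mod 13 = 4 * (12 - 5) - 7 = 8

2P = (5, 8)


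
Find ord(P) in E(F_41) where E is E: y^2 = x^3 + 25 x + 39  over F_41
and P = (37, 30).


Compute successive multiples of P until we hit O:
  1P = (37, 30)
  2P = (3, 10)
  3P = (10, 10)
  4P = (27, 26)
  5P = (28, 31)
  6P = (16, 36)
  7P = (9, 3)
  8P = (26, 26)
  ... (continuing to 35P)
  35P = O

ord(P) = 35


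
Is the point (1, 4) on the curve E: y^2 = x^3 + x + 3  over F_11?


Check whether y^2 = x^3 + 1 x + 3 (mod 11) for (x, y) = (1, 4).
LHS: y^2 = 4^2 mod 11 = 5
RHS: x^3 + 1 x + 3 = 1^3 + 1*1 + 3 mod 11 = 5
LHS = RHS

Yes, on the curve


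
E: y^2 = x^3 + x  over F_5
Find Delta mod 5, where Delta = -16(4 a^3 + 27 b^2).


4 a^3 + 27 b^2 = 4*1^3 + 27*0^2 = 4 + 0 = 4
Delta = -16 * (4) = -64
Delta mod 5 = 1

Delta = 1 (mod 5)


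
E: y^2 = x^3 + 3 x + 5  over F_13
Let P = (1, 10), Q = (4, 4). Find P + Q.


P != Q, so use the chord formula.
s = (y2 - y1) / (x2 - x1) = (7) / (3) mod 13 = 11
x3 = s^2 - x1 - x2 mod 13 = 11^2 - 1 - 4 = 12
y3 = s (x1 - x3) - y1 mod 13 = 11 * (1 - 12) - 10 = 12

P + Q = (12, 12)


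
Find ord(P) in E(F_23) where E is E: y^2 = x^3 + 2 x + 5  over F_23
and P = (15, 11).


Compute successive multiples of P until we hit O:
  1P = (15, 11)
  2P = (1, 10)
  3P = (9, 19)
  4P = (11, 22)
  5P = (6, 16)
  6P = (6, 7)
  7P = (11, 1)
  8P = (9, 4)
  ... (continuing to 11P)
  11P = O

ord(P) = 11


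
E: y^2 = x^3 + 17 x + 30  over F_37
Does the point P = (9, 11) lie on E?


Check whether y^2 = x^3 + 17 x + 30 (mod 37) for (x, y) = (9, 11).
LHS: y^2 = 11^2 mod 37 = 10
RHS: x^3 + 17 x + 30 = 9^3 + 17*9 + 30 mod 37 = 24
LHS != RHS

No, not on the curve


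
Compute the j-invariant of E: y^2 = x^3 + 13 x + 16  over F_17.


Delta = -16(4 a^3 + 27 b^2) mod 17 = 9
-1728 * (4 a)^3 = -1728 * (4*13)^3 mod 17 = 6
j = 6 * 9^(-1) mod 17 = 12

j = 12 (mod 17)


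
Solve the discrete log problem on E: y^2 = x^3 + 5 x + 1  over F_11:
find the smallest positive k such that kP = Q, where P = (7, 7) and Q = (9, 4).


Enumerate multiples of P until we hit Q = (9, 4):
  1P = (7, 7)
  2P = (6, 7)
  3P = (9, 4)
Match found at i = 3.

k = 3


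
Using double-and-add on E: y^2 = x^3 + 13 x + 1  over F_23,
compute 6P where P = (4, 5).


k = 6 = 110_2 (binary, LSB first: 011)
Double-and-add from P = (4, 5):
  bit 0 = 0: acc unchanged = O
  bit 1 = 1: acc = O + (0, 1) = (0, 1)
  bit 2 = 1: acc = (0, 1) + (2, 9) = (14, 12)

6P = (14, 12)


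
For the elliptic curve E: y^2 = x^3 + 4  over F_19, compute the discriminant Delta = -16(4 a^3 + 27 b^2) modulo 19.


4 a^3 + 27 b^2 = 4*0^3 + 27*4^2 = 0 + 432 = 432
Delta = -16 * (432) = -6912
Delta mod 19 = 4

Delta = 4 (mod 19)


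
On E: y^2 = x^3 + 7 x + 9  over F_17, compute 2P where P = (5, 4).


Doubling: s = (3 x1^2 + a) / (2 y1)
s = (3*5^2 + 7) / (2*4) mod 17 = 6
x3 = s^2 - 2 x1 mod 17 = 6^2 - 2*5 = 9
y3 = s (x1 - x3) - y1 mod 17 = 6 * (5 - 9) - 4 = 6

2P = (9, 6)


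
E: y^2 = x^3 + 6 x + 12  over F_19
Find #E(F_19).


For each x in F_19, count y with y^2 = x^3 + 6 x + 12 mod 19:
  x = 1: RHS = 0, y in [0]  -> 1 point(s)
  x = 3: RHS = 0, y in [0]  -> 1 point(s)
  x = 4: RHS = 5, y in [9, 10]  -> 2 point(s)
  x = 6: RHS = 17, y in [6, 13]  -> 2 point(s)
  x = 7: RHS = 17, y in [6, 13]  -> 2 point(s)
  x = 9: RHS = 16, y in [4, 15]  -> 2 point(s)
  x = 12: RHS = 7, y in [8, 11]  -> 2 point(s)
  x = 13: RHS = 7, y in [8, 11]  -> 2 point(s)
  x = 14: RHS = 9, y in [3, 16]  -> 2 point(s)
  x = 15: RHS = 0, y in [0]  -> 1 point(s)
  x = 16: RHS = 5, y in [9, 10]  -> 2 point(s)
  x = 17: RHS = 11, y in [7, 12]  -> 2 point(s)
  x = 18: RHS = 5, y in [9, 10]  -> 2 point(s)
Affine points: 23. Add the point at infinity: total = 24.

#E(F_19) = 24


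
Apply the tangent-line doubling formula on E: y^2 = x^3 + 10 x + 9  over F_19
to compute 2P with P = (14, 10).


Doubling: s = (3 x1^2 + a) / (2 y1)
s = (3*14^2 + 10) / (2*10) mod 19 = 9
x3 = s^2 - 2 x1 mod 19 = 9^2 - 2*14 = 15
y3 = s (x1 - x3) - y1 mod 19 = 9 * (14 - 15) - 10 = 0

2P = (15, 0)


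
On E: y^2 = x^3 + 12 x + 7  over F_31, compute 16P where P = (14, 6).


k = 16 = 10000_2 (binary, LSB first: 00001)
Double-and-add from P = (14, 6):
  bit 0 = 0: acc unchanged = O
  bit 1 = 0: acc unchanged = O
  bit 2 = 0: acc unchanged = O
  bit 3 = 0: acc unchanged = O
  bit 4 = 1: acc = O + (17, 3) = (17, 3)

16P = (17, 3)


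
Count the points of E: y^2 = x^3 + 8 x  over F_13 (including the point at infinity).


For each x in F_13, count y with y^2 = x^3 + 8 x + 0 mod 13:
  x = 0: RHS = 0, y in [0]  -> 1 point(s)
  x = 1: RHS = 9, y in [3, 10]  -> 2 point(s)
  x = 3: RHS = 12, y in [5, 8]  -> 2 point(s)
  x = 5: RHS = 9, y in [3, 10]  -> 2 point(s)
  x = 6: RHS = 4, y in [2, 11]  -> 2 point(s)
  x = 7: RHS = 9, y in [3, 10]  -> 2 point(s)
  x = 8: RHS = 4, y in [2, 11]  -> 2 point(s)
  x = 10: RHS = 1, y in [1, 12]  -> 2 point(s)
  x = 12: RHS = 4, y in [2, 11]  -> 2 point(s)
Affine points: 17. Add the point at infinity: total = 18.

#E(F_13) = 18


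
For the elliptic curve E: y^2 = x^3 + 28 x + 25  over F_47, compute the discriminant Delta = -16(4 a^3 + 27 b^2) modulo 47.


4 a^3 + 27 b^2 = 4*28^3 + 27*25^2 = 87808 + 16875 = 104683
Delta = -16 * (104683) = -1674928
Delta mod 47 = 11

Delta = 11 (mod 47)


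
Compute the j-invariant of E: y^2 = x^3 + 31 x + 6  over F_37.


Delta = -16(4 a^3 + 27 b^2) mod 37 = 11
-1728 * (4 a)^3 = -1728 * (4*31)^3 mod 37 = 6
j = 6 * 11^(-1) mod 37 = 14

j = 14 (mod 37)


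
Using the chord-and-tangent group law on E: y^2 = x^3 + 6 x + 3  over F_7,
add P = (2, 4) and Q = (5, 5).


P != Q, so use the chord formula.
s = (y2 - y1) / (x2 - x1) = (1) / (3) mod 7 = 5
x3 = s^2 - x1 - x2 mod 7 = 5^2 - 2 - 5 = 4
y3 = s (x1 - x3) - y1 mod 7 = 5 * (2 - 4) - 4 = 0

P + Q = (4, 0)


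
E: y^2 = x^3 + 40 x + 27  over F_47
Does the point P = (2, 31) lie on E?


Check whether y^2 = x^3 + 40 x + 27 (mod 47) for (x, y) = (2, 31).
LHS: y^2 = 31^2 mod 47 = 21
RHS: x^3 + 40 x + 27 = 2^3 + 40*2 + 27 mod 47 = 21
LHS = RHS

Yes, on the curve


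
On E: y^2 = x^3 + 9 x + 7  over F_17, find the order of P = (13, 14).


Compute successive multiples of P until we hit O:
  1P = (13, 14)
  2P = (9, 16)
  3P = (8, 9)
  4P = (14, 2)
  5P = (15, 10)
  6P = (10, 14)
  7P = (11, 3)
  8P = (2, 4)
  ... (continuing to 18P)
  18P = O

ord(P) = 18


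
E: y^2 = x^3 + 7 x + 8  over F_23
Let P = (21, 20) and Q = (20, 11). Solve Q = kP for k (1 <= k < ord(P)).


Enumerate multiples of P until we hit Q = (20, 11):
  1P = (21, 20)
  2P = (7, 20)
  3P = (18, 3)
  4P = (11, 6)
  5P = (4, 13)
  6P = (0, 13)
  7P = (20, 11)
Match found at i = 7.

k = 7


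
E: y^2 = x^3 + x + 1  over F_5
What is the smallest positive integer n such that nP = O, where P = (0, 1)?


Compute successive multiples of P until we hit O:
  1P = (0, 1)
  2P = (4, 2)
  3P = (2, 1)
  4P = (3, 4)
  5P = (3, 1)
  6P = (2, 4)
  7P = (4, 3)
  8P = (0, 4)
  ... (continuing to 9P)
  9P = O

ord(P) = 9


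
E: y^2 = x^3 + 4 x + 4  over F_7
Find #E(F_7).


For each x in F_7, count y with y^2 = x^3 + 4 x + 4 mod 7:
  x = 0: RHS = 4, y in [2, 5]  -> 2 point(s)
  x = 1: RHS = 2, y in [3, 4]  -> 2 point(s)
  x = 3: RHS = 1, y in [1, 6]  -> 2 point(s)
  x = 4: RHS = 0, y in [0]  -> 1 point(s)
  x = 5: RHS = 2, y in [3, 4]  -> 2 point(s)
Affine points: 9. Add the point at infinity: total = 10.

#E(F_7) = 10


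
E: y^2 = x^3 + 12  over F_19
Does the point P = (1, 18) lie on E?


Check whether y^2 = x^3 + 0 x + 12 (mod 19) for (x, y) = (1, 18).
LHS: y^2 = 18^2 mod 19 = 1
RHS: x^3 + 0 x + 12 = 1^3 + 0*1 + 12 mod 19 = 13
LHS != RHS

No, not on the curve


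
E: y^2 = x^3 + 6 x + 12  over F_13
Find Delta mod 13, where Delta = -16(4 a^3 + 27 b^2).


4 a^3 + 27 b^2 = 4*6^3 + 27*12^2 = 864 + 3888 = 4752
Delta = -16 * (4752) = -76032
Delta mod 13 = 5

Delta = 5 (mod 13)


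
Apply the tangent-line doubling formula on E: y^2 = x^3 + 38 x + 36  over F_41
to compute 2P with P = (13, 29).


Doubling: s = (3 x1^2 + a) / (2 y1)
s = (3*13^2 + 38) / (2*29) mod 41 = 20
x3 = s^2 - 2 x1 mod 41 = 20^2 - 2*13 = 5
y3 = s (x1 - x3) - y1 mod 41 = 20 * (13 - 5) - 29 = 8

2P = (5, 8)


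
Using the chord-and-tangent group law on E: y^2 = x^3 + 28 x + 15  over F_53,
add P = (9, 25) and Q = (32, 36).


P != Q, so use the chord formula.
s = (y2 - y1) / (x2 - x1) = (11) / (23) mod 53 = 12
x3 = s^2 - x1 - x2 mod 53 = 12^2 - 9 - 32 = 50
y3 = s (x1 - x3) - y1 mod 53 = 12 * (9 - 50) - 25 = 13

P + Q = (50, 13)


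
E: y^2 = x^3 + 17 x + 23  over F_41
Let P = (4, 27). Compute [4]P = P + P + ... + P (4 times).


k = 4 = 100_2 (binary, LSB first: 001)
Double-and-add from P = (4, 27):
  bit 0 = 0: acc unchanged = O
  bit 1 = 0: acc unchanged = O
  bit 2 = 1: acc = O + (32, 17) = (32, 17)

4P = (32, 17)


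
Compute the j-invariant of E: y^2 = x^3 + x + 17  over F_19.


Delta = -16(4 a^3 + 27 b^2) mod 19 = 13
-1728 * (4 a)^3 = -1728 * (4*1)^3 mod 19 = 7
j = 7 * 13^(-1) mod 19 = 2

j = 2 (mod 19)


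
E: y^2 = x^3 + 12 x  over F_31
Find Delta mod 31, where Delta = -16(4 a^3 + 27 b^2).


4 a^3 + 27 b^2 = 4*12^3 + 27*0^2 = 6912 + 0 = 6912
Delta = -16 * (6912) = -110592
Delta mod 31 = 16

Delta = 16 (mod 31)


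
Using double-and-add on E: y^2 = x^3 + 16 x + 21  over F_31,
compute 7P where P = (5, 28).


k = 7 = 111_2 (binary, LSB first: 111)
Double-and-add from P = (5, 28):
  bit 0 = 1: acc = O + (5, 28) = (5, 28)
  bit 1 = 1: acc = (5, 28) + (28, 16) = (8, 14)
  bit 2 = 1: acc = (8, 14) + (26, 8) = (4, 26)

7P = (4, 26)


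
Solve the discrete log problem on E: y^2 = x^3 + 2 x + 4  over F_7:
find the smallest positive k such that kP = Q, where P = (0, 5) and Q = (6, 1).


Enumerate multiples of P until we hit Q = (6, 1):
  1P = (0, 5)
  2P = (2, 3)
  3P = (6, 1)
Match found at i = 3.

k = 3


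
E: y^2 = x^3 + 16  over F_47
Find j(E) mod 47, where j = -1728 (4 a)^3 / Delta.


Delta = -16(4 a^3 + 27 b^2) mod 47 = 46
-1728 * (4 a)^3 = -1728 * (4*0)^3 mod 47 = 0
j = 0 * 46^(-1) mod 47 = 0

j = 0 (mod 47)


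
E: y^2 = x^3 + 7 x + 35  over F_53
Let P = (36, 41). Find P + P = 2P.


Doubling: s = (3 x1^2 + a) / (2 y1)
s = (3*36^2 + 7) / (2*41) mod 53 = 21
x3 = s^2 - 2 x1 mod 53 = 21^2 - 2*36 = 51
y3 = s (x1 - x3) - y1 mod 53 = 21 * (36 - 51) - 41 = 15

2P = (51, 15)


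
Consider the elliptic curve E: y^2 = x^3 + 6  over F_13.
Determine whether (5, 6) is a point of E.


Check whether y^2 = x^3 + 0 x + 6 (mod 13) for (x, y) = (5, 6).
LHS: y^2 = 6^2 mod 13 = 10
RHS: x^3 + 0 x + 6 = 5^3 + 0*5 + 6 mod 13 = 1
LHS != RHS

No, not on the curve


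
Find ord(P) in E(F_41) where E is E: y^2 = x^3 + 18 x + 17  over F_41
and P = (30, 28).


Compute successive multiples of P until we hit O:
  1P = (30, 28)
  2P = (21, 12)
  3P = (21, 29)
  4P = (30, 13)
  5P = O

ord(P) = 5


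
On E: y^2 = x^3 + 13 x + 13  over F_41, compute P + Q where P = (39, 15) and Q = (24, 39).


P != Q, so use the chord formula.
s = (y2 - y1) / (x2 - x1) = (24) / (26) mod 41 = 23
x3 = s^2 - x1 - x2 mod 41 = 23^2 - 39 - 24 = 15
y3 = s (x1 - x3) - y1 mod 41 = 23 * (39 - 15) - 15 = 4

P + Q = (15, 4)


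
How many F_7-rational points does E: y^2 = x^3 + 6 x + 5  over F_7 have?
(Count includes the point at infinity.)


For each x in F_7, count y with y^2 = x^3 + 6 x + 5 mod 7:
  x = 2: RHS = 4, y in [2, 5]  -> 2 point(s)
  x = 3: RHS = 1, y in [1, 6]  -> 2 point(s)
  x = 4: RHS = 2, y in [3, 4]  -> 2 point(s)
Affine points: 6. Add the point at infinity: total = 7.

#E(F_7) = 7


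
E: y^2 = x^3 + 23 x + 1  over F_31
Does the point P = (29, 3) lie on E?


Check whether y^2 = x^3 + 23 x + 1 (mod 31) for (x, y) = (29, 3).
LHS: y^2 = 3^2 mod 31 = 9
RHS: x^3 + 23 x + 1 = 29^3 + 23*29 + 1 mod 31 = 9
LHS = RHS

Yes, on the curve


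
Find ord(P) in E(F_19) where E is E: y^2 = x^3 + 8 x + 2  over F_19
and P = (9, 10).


Compute successive multiples of P until we hit O:
  1P = (9, 10)
  2P = (17, 15)
  3P = (2, 11)
  4P = (15, 18)
  5P = (1, 7)
  6P = (13, 17)
  7P = (6, 0)
  8P = (13, 2)
  ... (continuing to 14P)
  14P = O

ord(P) = 14


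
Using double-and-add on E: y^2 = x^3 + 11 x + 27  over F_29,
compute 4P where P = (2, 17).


k = 4 = 100_2 (binary, LSB first: 001)
Double-and-add from P = (2, 17):
  bit 0 = 0: acc unchanged = O
  bit 1 = 0: acc unchanged = O
  bit 2 = 1: acc = O + (10, 8) = (10, 8)

4P = (10, 8)


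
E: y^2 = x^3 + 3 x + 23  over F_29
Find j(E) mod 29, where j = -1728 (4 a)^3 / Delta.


Delta = -16(4 a^3 + 27 b^2) mod 29 = 4
-1728 * (4 a)^3 = -1728 * (4*3)^3 mod 29 = 1
j = 1 * 4^(-1) mod 29 = 22

j = 22 (mod 29)


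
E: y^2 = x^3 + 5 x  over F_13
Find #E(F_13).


For each x in F_13, count y with y^2 = x^3 + 5 x + 0 mod 13:
  x = 0: RHS = 0, y in [0]  -> 1 point(s)
  x = 3: RHS = 3, y in [4, 9]  -> 2 point(s)
  x = 6: RHS = 12, y in [5, 8]  -> 2 point(s)
  x = 7: RHS = 1, y in [1, 12]  -> 2 point(s)
  x = 10: RHS = 10, y in [6, 7]  -> 2 point(s)
Affine points: 9. Add the point at infinity: total = 10.

#E(F_13) = 10


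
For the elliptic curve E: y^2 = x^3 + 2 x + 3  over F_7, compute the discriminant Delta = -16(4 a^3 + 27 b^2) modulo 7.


4 a^3 + 27 b^2 = 4*2^3 + 27*3^2 = 32 + 243 = 275
Delta = -16 * (275) = -4400
Delta mod 7 = 3

Delta = 3 (mod 7)


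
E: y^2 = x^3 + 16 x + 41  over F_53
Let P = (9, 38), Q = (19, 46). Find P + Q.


P != Q, so use the chord formula.
s = (y2 - y1) / (x2 - x1) = (8) / (10) mod 53 = 22
x3 = s^2 - x1 - x2 mod 53 = 22^2 - 9 - 19 = 32
y3 = s (x1 - x3) - y1 mod 53 = 22 * (9 - 32) - 38 = 39

P + Q = (32, 39)


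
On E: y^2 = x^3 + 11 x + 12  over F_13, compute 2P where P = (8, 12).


Doubling: s = (3 x1^2 + a) / (2 y1)
s = (3*8^2 + 11) / (2*12) mod 13 = 9
x3 = s^2 - 2 x1 mod 13 = 9^2 - 2*8 = 0
y3 = s (x1 - x3) - y1 mod 13 = 9 * (8 - 0) - 12 = 8

2P = (0, 8)


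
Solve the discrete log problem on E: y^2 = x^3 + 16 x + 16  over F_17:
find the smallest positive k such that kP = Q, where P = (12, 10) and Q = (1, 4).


Enumerate multiples of P until we hit Q = (1, 4):
  1P = (12, 10)
  2P = (14, 3)
  3P = (16, 4)
  4P = (4, 12)
  5P = (0, 4)
  6P = (1, 4)
Match found at i = 6.

k = 6


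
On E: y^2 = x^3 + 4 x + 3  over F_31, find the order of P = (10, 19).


Compute successive multiples of P until we hit O:
  1P = (10, 19)
  2P = (13, 19)
  3P = (8, 12)
  4P = (2, 9)
  5P = (7, 8)
  6P = (24, 2)
  7P = (29, 24)
  8P = (1, 16)
  ... (continuing to 27P)
  27P = O

ord(P) = 27


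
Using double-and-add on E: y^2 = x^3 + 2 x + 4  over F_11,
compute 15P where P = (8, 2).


k = 15 = 1111_2 (binary, LSB first: 1111)
Double-and-add from P = (8, 2):
  bit 0 = 1: acc = O + (8, 2) = (8, 2)
  bit 1 = 1: acc = (8, 2) + (7, 8) = (10, 10)
  bit 2 = 1: acc = (10, 10) + (9, 5) = (6, 10)
  bit 3 = 1: acc = (6, 10) + (2, 7) = (7, 3)

15P = (7, 3)


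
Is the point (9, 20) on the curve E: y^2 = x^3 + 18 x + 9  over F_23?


Check whether y^2 = x^3 + 18 x + 9 (mod 23) for (x, y) = (9, 20).
LHS: y^2 = 20^2 mod 23 = 9
RHS: x^3 + 18 x + 9 = 9^3 + 18*9 + 9 mod 23 = 3
LHS != RHS

No, not on the curve


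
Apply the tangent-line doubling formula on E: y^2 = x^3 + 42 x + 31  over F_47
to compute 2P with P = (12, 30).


Doubling: s = (3 x1^2 + a) / (2 y1)
s = (3*12^2 + 42) / (2*30) mod 47 = 22
x3 = s^2 - 2 x1 mod 47 = 22^2 - 2*12 = 37
y3 = s (x1 - x3) - y1 mod 47 = 22 * (12 - 37) - 30 = 31

2P = (37, 31)


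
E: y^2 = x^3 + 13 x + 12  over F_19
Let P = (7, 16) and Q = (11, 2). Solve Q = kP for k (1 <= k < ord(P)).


Enumerate multiples of P until we hit Q = (11, 2):
  1P = (7, 16)
  2P = (11, 2)
Match found at i = 2.

k = 2


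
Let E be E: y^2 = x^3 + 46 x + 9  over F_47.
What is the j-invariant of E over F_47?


Delta = -16(4 a^3 + 27 b^2) mod 47 = 40
-1728 * (4 a)^3 = -1728 * (4*46)^3 mod 47 = 1
j = 1 * 40^(-1) mod 47 = 20

j = 20 (mod 47)


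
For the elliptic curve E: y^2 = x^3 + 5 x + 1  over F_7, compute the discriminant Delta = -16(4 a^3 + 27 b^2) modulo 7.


4 a^3 + 27 b^2 = 4*5^3 + 27*1^2 = 500 + 27 = 527
Delta = -16 * (527) = -8432
Delta mod 7 = 3

Delta = 3 (mod 7)


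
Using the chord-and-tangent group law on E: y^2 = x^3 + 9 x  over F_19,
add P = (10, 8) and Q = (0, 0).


P != Q, so use the chord formula.
s = (y2 - y1) / (x2 - x1) = (11) / (9) mod 19 = 16
x3 = s^2 - x1 - x2 mod 19 = 16^2 - 10 - 0 = 18
y3 = s (x1 - x3) - y1 mod 19 = 16 * (10 - 18) - 8 = 16

P + Q = (18, 16)


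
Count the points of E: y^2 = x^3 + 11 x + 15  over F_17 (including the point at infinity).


For each x in F_17, count y with y^2 = x^3 + 11 x + 15 mod 17:
  x = 0: RHS = 15, y in [7, 10]  -> 2 point(s)
  x = 4: RHS = 4, y in [2, 15]  -> 2 point(s)
  x = 5: RHS = 8, y in [5, 12]  -> 2 point(s)
  x = 6: RHS = 8, y in [5, 12]  -> 2 point(s)
  x = 13: RHS = 9, y in [3, 14]  -> 2 point(s)
  x = 15: RHS = 2, y in [6, 11]  -> 2 point(s)
Affine points: 12. Add the point at infinity: total = 13.

#E(F_17) = 13


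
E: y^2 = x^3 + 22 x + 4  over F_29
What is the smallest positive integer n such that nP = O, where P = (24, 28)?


Compute successive multiples of P until we hit O:
  1P = (24, 28)
  2P = (6, 27)
  3P = (5, 23)
  4P = (22, 0)
  5P = (5, 6)
  6P = (6, 2)
  7P = (24, 1)
  8P = O

ord(P) = 8


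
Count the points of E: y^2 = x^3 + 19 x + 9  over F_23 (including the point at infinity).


For each x in F_23, count y with y^2 = x^3 + 19 x + 9 mod 23:
  x = 0: RHS = 9, y in [3, 20]  -> 2 point(s)
  x = 1: RHS = 6, y in [11, 12]  -> 2 point(s)
  x = 2: RHS = 9, y in [3, 20]  -> 2 point(s)
  x = 3: RHS = 1, y in [1, 22]  -> 2 point(s)
  x = 7: RHS = 2, y in [5, 18]  -> 2 point(s)
  x = 8: RHS = 6, y in [11, 12]  -> 2 point(s)
  x = 9: RHS = 12, y in [9, 14]  -> 2 point(s)
  x = 10: RHS = 3, y in [7, 16]  -> 2 point(s)
  x = 11: RHS = 8, y in [10, 13]  -> 2 point(s)
  x = 14: RHS = 6, y in [11, 12]  -> 2 point(s)
  x = 15: RHS = 12, y in [9, 14]  -> 2 point(s)
  x = 16: RHS = 16, y in [4, 19]  -> 2 point(s)
  x = 17: RHS = 1, y in [1, 22]  -> 2 point(s)
  x = 21: RHS = 9, y in [3, 20]  -> 2 point(s)
  x = 22: RHS = 12, y in [9, 14]  -> 2 point(s)
Affine points: 30. Add the point at infinity: total = 31.

#E(F_23) = 31


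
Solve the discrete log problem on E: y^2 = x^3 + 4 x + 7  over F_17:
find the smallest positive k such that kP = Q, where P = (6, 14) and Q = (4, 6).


Enumerate multiples of P until we hit Q = (4, 6):
  1P = (6, 14)
  2P = (4, 11)
  3P = (5, 13)
  4P = (7, 2)
  5P = (12, 7)
  6P = (15, 5)
  7P = (14, 11)
  8P = (16, 11)
  9P = (16, 6)
  10P = (14, 6)
  11P = (15, 12)
  12P = (12, 10)
  13P = (7, 15)
  14P = (5, 4)
  15P = (4, 6)
Match found at i = 15.

k = 15


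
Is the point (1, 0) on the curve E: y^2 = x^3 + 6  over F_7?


Check whether y^2 = x^3 + 0 x + 6 (mod 7) for (x, y) = (1, 0).
LHS: y^2 = 0^2 mod 7 = 0
RHS: x^3 + 0 x + 6 = 1^3 + 0*1 + 6 mod 7 = 0
LHS = RHS

Yes, on the curve


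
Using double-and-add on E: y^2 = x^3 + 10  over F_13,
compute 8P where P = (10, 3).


k = 8 = 1000_2 (binary, LSB first: 0001)
Double-and-add from P = (10, 3):
  bit 0 = 0: acc unchanged = O
  bit 1 = 0: acc unchanged = O
  bit 2 = 0: acc unchanged = O
  bit 3 = 1: acc = O + (10, 10) = (10, 10)

8P = (10, 10)


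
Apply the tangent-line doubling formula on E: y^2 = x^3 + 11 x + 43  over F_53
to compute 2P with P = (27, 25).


Doubling: s = (3 x1^2 + a) / (2 y1)
s = (3*27^2 + 11) / (2*25) mod 53 = 27
x3 = s^2 - 2 x1 mod 53 = 27^2 - 2*27 = 39
y3 = s (x1 - x3) - y1 mod 53 = 27 * (27 - 39) - 25 = 22

2P = (39, 22)


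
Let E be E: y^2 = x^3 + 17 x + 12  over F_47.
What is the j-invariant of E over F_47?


Delta = -16(4 a^3 + 27 b^2) mod 47 = 18
-1728 * (4 a)^3 = -1728 * (4*17)^3 mod 47 = 22
j = 22 * 18^(-1) mod 47 = 43

j = 43 (mod 47)


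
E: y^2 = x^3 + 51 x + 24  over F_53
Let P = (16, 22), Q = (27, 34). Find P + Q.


P != Q, so use the chord formula.
s = (y2 - y1) / (x2 - x1) = (12) / (11) mod 53 = 30
x3 = s^2 - x1 - x2 mod 53 = 30^2 - 16 - 27 = 9
y3 = s (x1 - x3) - y1 mod 53 = 30 * (16 - 9) - 22 = 29

P + Q = (9, 29)


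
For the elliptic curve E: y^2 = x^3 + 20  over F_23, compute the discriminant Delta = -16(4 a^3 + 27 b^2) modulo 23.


4 a^3 + 27 b^2 = 4*0^3 + 27*20^2 = 0 + 10800 = 10800
Delta = -16 * (10800) = -172800
Delta mod 23 = 22

Delta = 22 (mod 23)


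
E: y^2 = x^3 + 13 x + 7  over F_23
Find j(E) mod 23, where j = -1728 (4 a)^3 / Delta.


Delta = -16(4 a^3 + 27 b^2) mod 23 = 6
-1728 * (4 a)^3 = -1728 * (4*13)^3 mod 23 = 19
j = 19 * 6^(-1) mod 23 = 7

j = 7 (mod 23)


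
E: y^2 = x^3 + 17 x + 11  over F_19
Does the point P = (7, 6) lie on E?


Check whether y^2 = x^3 + 17 x + 11 (mod 19) for (x, y) = (7, 6).
LHS: y^2 = 6^2 mod 19 = 17
RHS: x^3 + 17 x + 11 = 7^3 + 17*7 + 11 mod 19 = 17
LHS = RHS

Yes, on the curve


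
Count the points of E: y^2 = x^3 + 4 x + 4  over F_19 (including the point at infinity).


For each x in F_19, count y with y^2 = x^3 + 4 x + 4 mod 19:
  x = 0: RHS = 4, y in [2, 17]  -> 2 point(s)
  x = 1: RHS = 9, y in [3, 16]  -> 2 point(s)
  x = 2: RHS = 1, y in [1, 18]  -> 2 point(s)
  x = 3: RHS = 5, y in [9, 10]  -> 2 point(s)
  x = 5: RHS = 16, y in [4, 15]  -> 2 point(s)
  x = 6: RHS = 16, y in [4, 15]  -> 2 point(s)
  x = 8: RHS = 16, y in [4, 15]  -> 2 point(s)
  x = 9: RHS = 9, y in [3, 16]  -> 2 point(s)
  x = 11: RHS = 11, y in [7, 12]  -> 2 point(s)
  x = 13: RHS = 11, y in [7, 12]  -> 2 point(s)
  x = 14: RHS = 11, y in [7, 12]  -> 2 point(s)
  x = 15: RHS = 0, y in [0]  -> 1 point(s)
  x = 17: RHS = 7, y in [8, 11]  -> 2 point(s)
Affine points: 25. Add the point at infinity: total = 26.

#E(F_19) = 26


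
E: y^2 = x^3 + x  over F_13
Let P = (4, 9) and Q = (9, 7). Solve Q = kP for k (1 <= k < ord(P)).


Enumerate multiples of P until we hit Q = (9, 7):
  1P = (4, 9)
  2P = (9, 7)
Match found at i = 2.

k = 2


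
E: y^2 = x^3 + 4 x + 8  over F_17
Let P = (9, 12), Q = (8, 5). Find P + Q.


P != Q, so use the chord formula.
s = (y2 - y1) / (x2 - x1) = (10) / (16) mod 17 = 7
x3 = s^2 - x1 - x2 mod 17 = 7^2 - 9 - 8 = 15
y3 = s (x1 - x3) - y1 mod 17 = 7 * (9 - 15) - 12 = 14

P + Q = (15, 14)


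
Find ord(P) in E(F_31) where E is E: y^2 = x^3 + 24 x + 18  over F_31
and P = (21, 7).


Compute successive multiples of P until we hit O:
  1P = (21, 7)
  2P = (21, 24)
  3P = O

ord(P) = 3


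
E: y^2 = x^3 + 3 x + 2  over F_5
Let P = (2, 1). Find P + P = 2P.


Doubling: s = (3 x1^2 + a) / (2 y1)
s = (3*2^2 + 3) / (2*1) mod 5 = 0
x3 = s^2 - 2 x1 mod 5 = 0^2 - 2*2 = 1
y3 = s (x1 - x3) - y1 mod 5 = 0 * (2 - 1) - 1 = 4

2P = (1, 4)


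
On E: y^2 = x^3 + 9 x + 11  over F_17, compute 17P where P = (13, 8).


k = 17 = 10001_2 (binary, LSB first: 10001)
Double-and-add from P = (13, 8):
  bit 0 = 1: acc = O + (13, 8) = (13, 8)
  bit 1 = 0: acc unchanged = (13, 8)
  bit 2 = 0: acc unchanged = (13, 8)
  bit 3 = 0: acc unchanged = (13, 8)
  bit 4 = 1: acc = (13, 8) + (16, 16) = (14, 12)

17P = (14, 12)


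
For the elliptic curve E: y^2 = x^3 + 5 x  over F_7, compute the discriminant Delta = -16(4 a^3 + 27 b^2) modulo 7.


4 a^3 + 27 b^2 = 4*5^3 + 27*0^2 = 500 + 0 = 500
Delta = -16 * (500) = -8000
Delta mod 7 = 1

Delta = 1 (mod 7)


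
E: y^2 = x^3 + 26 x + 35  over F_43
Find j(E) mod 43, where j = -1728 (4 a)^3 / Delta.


Delta = -16(4 a^3 + 27 b^2) mod 43 = 17
-1728 * (4 a)^3 = -1728 * (4*26)^3 mod 43 = 42
j = 42 * 17^(-1) mod 43 = 5

j = 5 (mod 43)


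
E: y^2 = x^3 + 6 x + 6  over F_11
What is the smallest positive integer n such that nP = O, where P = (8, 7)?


Compute successive multiples of P until we hit O:
  1P = (8, 7)
  2P = (6, 4)
  3P = (2, 2)
  4P = (2, 9)
  5P = (6, 7)
  6P = (8, 4)
  7P = O

ord(P) = 7


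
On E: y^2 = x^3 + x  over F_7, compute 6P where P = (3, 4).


k = 6 = 110_2 (binary, LSB first: 011)
Double-and-add from P = (3, 4):
  bit 0 = 0: acc unchanged = O
  bit 1 = 1: acc = O + (1, 3) = (1, 3)
  bit 2 = 1: acc = (1, 3) + (0, 0) = (1, 4)

6P = (1, 4)


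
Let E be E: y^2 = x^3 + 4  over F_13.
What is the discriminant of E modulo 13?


4 a^3 + 27 b^2 = 4*0^3 + 27*4^2 = 0 + 432 = 432
Delta = -16 * (432) = -6912
Delta mod 13 = 4

Delta = 4 (mod 13)


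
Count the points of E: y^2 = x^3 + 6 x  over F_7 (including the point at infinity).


For each x in F_7, count y with y^2 = x^3 + 6 x + 0 mod 7:
  x = 0: RHS = 0, y in [0]  -> 1 point(s)
  x = 1: RHS = 0, y in [0]  -> 1 point(s)
  x = 4: RHS = 4, y in [2, 5]  -> 2 point(s)
  x = 5: RHS = 1, y in [1, 6]  -> 2 point(s)
  x = 6: RHS = 0, y in [0]  -> 1 point(s)
Affine points: 7. Add the point at infinity: total = 8.

#E(F_7) = 8


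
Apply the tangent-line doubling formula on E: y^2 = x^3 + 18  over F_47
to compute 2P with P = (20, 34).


Doubling: s = (3 x1^2 + a) / (2 y1)
s = (3*20^2 + 0) / (2*34) mod 47 = 37
x3 = s^2 - 2 x1 mod 47 = 37^2 - 2*20 = 13
y3 = s (x1 - x3) - y1 mod 47 = 37 * (20 - 13) - 34 = 37

2P = (13, 37)


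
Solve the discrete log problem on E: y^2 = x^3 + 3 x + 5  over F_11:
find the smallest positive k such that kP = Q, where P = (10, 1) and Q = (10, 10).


Enumerate multiples of P until we hit Q = (10, 10):
  1P = (10, 1)
  2P = (0, 7)
  3P = (4, 2)
  4P = (1, 3)
  5P = (1, 8)
  6P = (4, 9)
  7P = (0, 4)
  8P = (10, 10)
Match found at i = 8.

k = 8


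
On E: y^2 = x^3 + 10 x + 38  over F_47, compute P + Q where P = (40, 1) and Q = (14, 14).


P != Q, so use the chord formula.
s = (y2 - y1) / (x2 - x1) = (13) / (21) mod 47 = 23
x3 = s^2 - x1 - x2 mod 47 = 23^2 - 40 - 14 = 5
y3 = s (x1 - x3) - y1 mod 47 = 23 * (40 - 5) - 1 = 5

P + Q = (5, 5)


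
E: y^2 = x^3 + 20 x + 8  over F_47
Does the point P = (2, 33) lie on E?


Check whether y^2 = x^3 + 20 x + 8 (mod 47) for (x, y) = (2, 33).
LHS: y^2 = 33^2 mod 47 = 8
RHS: x^3 + 20 x + 8 = 2^3 + 20*2 + 8 mod 47 = 9
LHS != RHS

No, not on the curve


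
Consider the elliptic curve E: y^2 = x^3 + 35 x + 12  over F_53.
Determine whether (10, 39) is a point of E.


Check whether y^2 = x^3 + 35 x + 12 (mod 53) for (x, y) = (10, 39).
LHS: y^2 = 39^2 mod 53 = 37
RHS: x^3 + 35 x + 12 = 10^3 + 35*10 + 12 mod 53 = 37
LHS = RHS

Yes, on the curve


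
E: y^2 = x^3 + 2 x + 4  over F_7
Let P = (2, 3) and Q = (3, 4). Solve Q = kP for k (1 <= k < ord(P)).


Enumerate multiples of P until we hit Q = (3, 4):
  1P = (2, 3)
  2P = (3, 4)
Match found at i = 2.

k = 2


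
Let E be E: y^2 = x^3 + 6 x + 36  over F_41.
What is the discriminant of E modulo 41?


4 a^3 + 27 b^2 = 4*6^3 + 27*36^2 = 864 + 34992 = 35856
Delta = -16 * (35856) = -573696
Delta mod 41 = 17

Delta = 17 (mod 41)


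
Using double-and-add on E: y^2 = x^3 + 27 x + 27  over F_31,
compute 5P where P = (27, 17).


k = 5 = 101_2 (binary, LSB first: 101)
Double-and-add from P = (27, 17):
  bit 0 = 1: acc = O + (27, 17) = (27, 17)
  bit 1 = 0: acc unchanged = (27, 17)
  bit 2 = 1: acc = (27, 17) + (15, 5) = (21, 20)

5P = (21, 20)


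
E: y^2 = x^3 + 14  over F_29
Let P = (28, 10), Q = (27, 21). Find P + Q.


P != Q, so use the chord formula.
s = (y2 - y1) / (x2 - x1) = (11) / (28) mod 29 = 18
x3 = s^2 - x1 - x2 mod 29 = 18^2 - 28 - 27 = 8
y3 = s (x1 - x3) - y1 mod 29 = 18 * (28 - 8) - 10 = 2

P + Q = (8, 2)


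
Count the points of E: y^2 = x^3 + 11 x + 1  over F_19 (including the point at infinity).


For each x in F_19, count y with y^2 = x^3 + 11 x + 1 mod 19:
  x = 0: RHS = 1, y in [1, 18]  -> 2 point(s)
  x = 3: RHS = 4, y in [2, 17]  -> 2 point(s)
  x = 6: RHS = 17, y in [6, 13]  -> 2 point(s)
  x = 10: RHS = 9, y in [3, 16]  -> 2 point(s)
  x = 11: RHS = 9, y in [3, 16]  -> 2 point(s)
  x = 13: RHS = 4, y in [2, 17]  -> 2 point(s)
  x = 14: RHS = 11, y in [7, 12]  -> 2 point(s)
  x = 15: RHS = 7, y in [8, 11]  -> 2 point(s)
  x = 16: RHS = 17, y in [6, 13]  -> 2 point(s)
  x = 17: RHS = 9, y in [3, 16]  -> 2 point(s)
Affine points: 20. Add the point at infinity: total = 21.

#E(F_19) = 21


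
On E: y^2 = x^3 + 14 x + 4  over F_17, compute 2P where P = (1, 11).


Doubling: s = (3 x1^2 + a) / (2 y1)
s = (3*1^2 + 14) / (2*11) mod 17 = 0
x3 = s^2 - 2 x1 mod 17 = 0^2 - 2*1 = 15
y3 = s (x1 - x3) - y1 mod 17 = 0 * (1 - 15) - 11 = 6

2P = (15, 6)


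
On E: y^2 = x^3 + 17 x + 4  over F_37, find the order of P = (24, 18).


Compute successive multiples of P until we hit O:
  1P = (24, 18)
  2P = (25, 25)
  3P = (0, 2)
  4P = (34, 0)
  5P = (0, 35)
  6P = (25, 12)
  7P = (24, 19)
  8P = O

ord(P) = 8


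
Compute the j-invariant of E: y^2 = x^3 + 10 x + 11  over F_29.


Delta = -16(4 a^3 + 27 b^2) mod 29 = 18
-1728 * (4 a)^3 = -1728 * (4*10)^3 mod 29 = 22
j = 22 * 18^(-1) mod 29 = 27

j = 27 (mod 29)


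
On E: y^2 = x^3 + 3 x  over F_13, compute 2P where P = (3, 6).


Doubling: s = (3 x1^2 + a) / (2 y1)
s = (3*3^2 + 3) / (2*6) mod 13 = 9
x3 = s^2 - 2 x1 mod 13 = 9^2 - 2*3 = 10
y3 = s (x1 - x3) - y1 mod 13 = 9 * (3 - 10) - 6 = 9

2P = (10, 9)


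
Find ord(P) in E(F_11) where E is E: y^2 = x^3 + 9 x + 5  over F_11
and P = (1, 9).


Compute successive multiples of P until we hit O:
  1P = (1, 9)
  2P = (7, 9)
  3P = (3, 2)
  4P = (0, 4)
  5P = (2, 8)
  6P = (9, 10)
  7P = (6, 0)
  8P = (9, 1)
  ... (continuing to 14P)
  14P = O

ord(P) = 14


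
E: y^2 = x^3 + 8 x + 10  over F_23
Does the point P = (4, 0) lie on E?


Check whether y^2 = x^3 + 8 x + 10 (mod 23) for (x, y) = (4, 0).
LHS: y^2 = 0^2 mod 23 = 0
RHS: x^3 + 8 x + 10 = 4^3 + 8*4 + 10 mod 23 = 14
LHS != RHS

No, not on the curve


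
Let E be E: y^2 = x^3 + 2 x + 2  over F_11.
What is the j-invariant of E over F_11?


Delta = -16(4 a^3 + 27 b^2) mod 11 = 4
-1728 * (4 a)^3 = -1728 * (4*2)^3 mod 11 = 5
j = 5 * 4^(-1) mod 11 = 4

j = 4 (mod 11)


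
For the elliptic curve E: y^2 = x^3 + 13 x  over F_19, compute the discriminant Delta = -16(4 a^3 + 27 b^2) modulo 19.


4 a^3 + 27 b^2 = 4*13^3 + 27*0^2 = 8788 + 0 = 8788
Delta = -16 * (8788) = -140608
Delta mod 19 = 11

Delta = 11 (mod 19)


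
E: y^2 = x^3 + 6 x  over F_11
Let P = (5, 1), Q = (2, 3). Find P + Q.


P != Q, so use the chord formula.
s = (y2 - y1) / (x2 - x1) = (2) / (8) mod 11 = 3
x3 = s^2 - x1 - x2 mod 11 = 3^2 - 5 - 2 = 2
y3 = s (x1 - x3) - y1 mod 11 = 3 * (5 - 2) - 1 = 8

P + Q = (2, 8)


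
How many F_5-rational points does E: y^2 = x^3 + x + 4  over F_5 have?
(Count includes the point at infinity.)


For each x in F_5, count y with y^2 = x^3 + 1 x + 4 mod 5:
  x = 0: RHS = 4, y in [2, 3]  -> 2 point(s)
  x = 1: RHS = 1, y in [1, 4]  -> 2 point(s)
  x = 2: RHS = 4, y in [2, 3]  -> 2 point(s)
  x = 3: RHS = 4, y in [2, 3]  -> 2 point(s)
Affine points: 8. Add the point at infinity: total = 9.

#E(F_5) = 9


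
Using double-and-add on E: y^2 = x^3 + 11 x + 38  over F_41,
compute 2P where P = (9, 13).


k = 2 = 10_2 (binary, LSB first: 01)
Double-and-add from P = (9, 13):
  bit 0 = 0: acc unchanged = O
  bit 1 = 1: acc = O + (18, 0) = (18, 0)

2P = (18, 0)


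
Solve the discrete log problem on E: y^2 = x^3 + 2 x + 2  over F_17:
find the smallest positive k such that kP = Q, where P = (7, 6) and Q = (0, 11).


Enumerate multiples of P until we hit Q = (0, 11):
  1P = (7, 6)
  2P = (5, 16)
  3P = (13, 7)
  4P = (6, 14)
  5P = (0, 6)
  6P = (10, 11)
  7P = (16, 13)
  8P = (3, 16)
  9P = (9, 16)
  10P = (9, 1)
  11P = (3, 1)
  12P = (16, 4)
  13P = (10, 6)
  14P = (0, 11)
Match found at i = 14.

k = 14


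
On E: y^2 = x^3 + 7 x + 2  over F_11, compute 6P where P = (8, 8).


k = 6 = 110_2 (binary, LSB first: 011)
Double-and-add from P = (8, 8):
  bit 0 = 0: acc unchanged = O
  bit 1 = 1: acc = O + (10, 7) = (10, 7)
  bit 2 = 1: acc = (10, 7) + (7, 3) = (8, 3)

6P = (8, 3)


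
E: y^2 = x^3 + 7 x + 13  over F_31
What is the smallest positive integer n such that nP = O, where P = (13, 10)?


Compute successive multiples of P until we hit O:
  1P = (13, 10)
  2P = (21, 20)
  3P = (16, 25)
  4P = (27, 13)
  5P = (26, 16)
  6P = (30, 6)
  7P = (2, 2)
  8P = (5, 24)
  ... (continuing to 22P)
  22P = O

ord(P) = 22


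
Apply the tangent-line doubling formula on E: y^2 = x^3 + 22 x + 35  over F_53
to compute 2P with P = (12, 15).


Doubling: s = (3 x1^2 + a) / (2 y1)
s = (3*12^2 + 22) / (2*15) mod 53 = 1
x3 = s^2 - 2 x1 mod 53 = 1^2 - 2*12 = 30
y3 = s (x1 - x3) - y1 mod 53 = 1 * (12 - 30) - 15 = 20

2P = (30, 20)


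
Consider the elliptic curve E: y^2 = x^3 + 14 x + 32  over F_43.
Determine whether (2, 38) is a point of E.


Check whether y^2 = x^3 + 14 x + 32 (mod 43) for (x, y) = (2, 38).
LHS: y^2 = 38^2 mod 43 = 25
RHS: x^3 + 14 x + 32 = 2^3 + 14*2 + 32 mod 43 = 25
LHS = RHS

Yes, on the curve
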